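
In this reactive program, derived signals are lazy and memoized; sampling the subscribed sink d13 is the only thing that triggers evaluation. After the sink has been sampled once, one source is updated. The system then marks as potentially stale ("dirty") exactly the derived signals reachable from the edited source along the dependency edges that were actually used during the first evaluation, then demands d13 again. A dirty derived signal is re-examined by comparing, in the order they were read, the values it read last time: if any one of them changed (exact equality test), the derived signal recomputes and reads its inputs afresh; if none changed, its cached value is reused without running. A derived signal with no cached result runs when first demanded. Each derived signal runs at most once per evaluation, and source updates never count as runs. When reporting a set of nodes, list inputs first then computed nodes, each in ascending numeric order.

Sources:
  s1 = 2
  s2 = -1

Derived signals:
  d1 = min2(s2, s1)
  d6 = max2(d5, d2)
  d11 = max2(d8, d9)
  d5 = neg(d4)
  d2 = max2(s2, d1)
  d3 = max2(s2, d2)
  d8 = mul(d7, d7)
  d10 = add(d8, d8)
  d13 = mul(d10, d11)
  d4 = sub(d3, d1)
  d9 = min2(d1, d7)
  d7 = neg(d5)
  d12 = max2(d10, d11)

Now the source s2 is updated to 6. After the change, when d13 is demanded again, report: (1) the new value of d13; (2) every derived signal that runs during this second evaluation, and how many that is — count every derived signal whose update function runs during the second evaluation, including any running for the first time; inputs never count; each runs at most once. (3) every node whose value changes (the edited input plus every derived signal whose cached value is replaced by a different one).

First demand of the output computes:
  d1 = min2(-1, 2) = -1
  d2 = max2(-1, -1) = -1
  d3 = max2(-1, -1) = -1
  d4 = sub(-1, -1) = 0
  d5 = neg(0) = 0
  d7 = neg(0) = 0
  d8 = mul(0, 0) = 0
  d9 = min2(-1, 0) = -1
  d10 = add(0, 0) = 0
  d11 = max2(0, -1) = 0
  d13 = mul(0, 0) = 0

After the edit, cleaning proceeds:
  d1: a read changed (s2 -1->6) — executes, giving 2.
  d2: a read changed (s2 -1->6; d1 -1->2) — executes, giving 6.
  d3: a read changed (s2 -1->6; d2 -1->6) — executes, giving 6.
  d4: a read changed (d3 -1->6; d1 -1->2) — executes, giving 4.
  d5: a read changed (d4 0->4) — executes, giving -4.
  d7: a read changed (d5 0->-4) — executes, giving 4.
  d8: a read changed (d7 0->4; d7 0->4) — executes, giving 16.
  d9: a read changed (d1 -1->2; d7 0->4) — executes, giving 2.
  d10: a read changed (d8 0->16; d8 0->16) — executes, giving 32.
  d11: a read changed (d8 0->16; d9 -1->2) — executes, giving 16.
  d13: a read changed (d10 0->32; d11 0->16) — executes, giving 512.

Demanding d13 again yields 512.
11 derived signals run: d1, d2, d3, d4, d5, d7, d8, d9, d10, d11, d13.
The nodes whose values change: s2, d1, d2, d3, d4, d5, d7, d8, d9, d10, d11, d13.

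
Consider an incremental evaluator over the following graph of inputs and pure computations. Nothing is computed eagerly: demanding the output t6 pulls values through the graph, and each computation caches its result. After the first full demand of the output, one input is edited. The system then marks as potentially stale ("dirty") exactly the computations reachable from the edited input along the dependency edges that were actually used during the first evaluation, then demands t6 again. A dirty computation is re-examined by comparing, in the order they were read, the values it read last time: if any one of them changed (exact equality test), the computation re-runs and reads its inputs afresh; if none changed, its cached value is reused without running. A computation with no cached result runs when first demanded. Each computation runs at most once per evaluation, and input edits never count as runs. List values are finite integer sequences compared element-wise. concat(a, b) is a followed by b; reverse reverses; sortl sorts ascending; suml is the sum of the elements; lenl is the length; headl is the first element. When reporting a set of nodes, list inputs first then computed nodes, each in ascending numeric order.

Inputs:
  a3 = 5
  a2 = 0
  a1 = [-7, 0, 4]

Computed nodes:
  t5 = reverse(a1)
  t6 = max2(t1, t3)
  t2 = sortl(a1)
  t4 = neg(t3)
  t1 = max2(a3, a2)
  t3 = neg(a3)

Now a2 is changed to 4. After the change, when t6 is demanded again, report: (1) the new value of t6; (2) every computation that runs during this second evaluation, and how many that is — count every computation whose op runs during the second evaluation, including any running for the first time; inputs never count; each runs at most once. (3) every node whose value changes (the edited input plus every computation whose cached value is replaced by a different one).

t6 now evaluates to 5.
Run set: t1 (1 run).
Changed values: a2.
The important point: t1 recomputes to an identical value, and the output ends up unchanged.

Initial pass — values computed on the first demand:
  t1 = max2(5, 0) = 5
  t3 = neg(5) = -5
  t6 = max2(5, -5) = 5

Second demand — change propagation:
  t1: re-runs because a2 0->4; new result 5 (unchanged).
  t6: re-examined; everything it read last time is the same (t1 unchanged, t3 unchanged) — cache 5 kept, no run.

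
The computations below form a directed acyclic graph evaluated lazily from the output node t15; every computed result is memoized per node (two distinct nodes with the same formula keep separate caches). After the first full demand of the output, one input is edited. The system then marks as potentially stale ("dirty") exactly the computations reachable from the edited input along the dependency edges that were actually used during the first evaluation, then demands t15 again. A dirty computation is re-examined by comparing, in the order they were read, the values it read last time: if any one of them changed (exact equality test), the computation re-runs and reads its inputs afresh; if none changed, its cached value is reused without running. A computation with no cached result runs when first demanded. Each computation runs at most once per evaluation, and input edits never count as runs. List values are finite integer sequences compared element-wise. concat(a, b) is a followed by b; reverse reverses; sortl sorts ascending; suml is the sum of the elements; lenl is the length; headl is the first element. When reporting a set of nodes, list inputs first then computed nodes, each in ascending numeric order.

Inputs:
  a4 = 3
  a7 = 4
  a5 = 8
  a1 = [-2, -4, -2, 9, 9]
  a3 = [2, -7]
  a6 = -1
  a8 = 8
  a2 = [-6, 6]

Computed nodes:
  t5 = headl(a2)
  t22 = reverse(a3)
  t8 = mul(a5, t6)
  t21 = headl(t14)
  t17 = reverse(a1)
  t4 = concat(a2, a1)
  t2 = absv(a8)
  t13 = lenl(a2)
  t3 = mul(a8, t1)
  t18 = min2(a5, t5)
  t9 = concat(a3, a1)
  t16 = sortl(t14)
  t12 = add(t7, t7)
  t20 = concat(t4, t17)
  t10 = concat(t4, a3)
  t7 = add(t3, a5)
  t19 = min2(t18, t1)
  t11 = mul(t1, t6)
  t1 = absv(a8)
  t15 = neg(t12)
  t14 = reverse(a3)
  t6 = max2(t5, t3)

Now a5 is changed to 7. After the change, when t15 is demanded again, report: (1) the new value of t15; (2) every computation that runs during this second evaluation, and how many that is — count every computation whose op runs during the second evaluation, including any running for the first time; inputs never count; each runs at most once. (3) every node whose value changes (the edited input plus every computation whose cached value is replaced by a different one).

Demanding t15 again yields -142.
3 computations run: t7, t12, t15.
The nodes whose values change: a5, t7, t12, t15.

First demand of the output computes:
  t1 = absv(8) = 8
  t3 = mul(8, 8) = 64
  t7 = add(64, 8) = 72
  t12 = add(72, 72) = 144
  t15 = neg(144) = -144

After the edit, cleaning proceeds:
  t7: a read changed (a5 8->7) — executes, giving 71.
  t12: a read changed (t7 72->71; t7 72->71) — executes, giving 142.
  t15: a read changed (t12 144->142) — executes, giving -142.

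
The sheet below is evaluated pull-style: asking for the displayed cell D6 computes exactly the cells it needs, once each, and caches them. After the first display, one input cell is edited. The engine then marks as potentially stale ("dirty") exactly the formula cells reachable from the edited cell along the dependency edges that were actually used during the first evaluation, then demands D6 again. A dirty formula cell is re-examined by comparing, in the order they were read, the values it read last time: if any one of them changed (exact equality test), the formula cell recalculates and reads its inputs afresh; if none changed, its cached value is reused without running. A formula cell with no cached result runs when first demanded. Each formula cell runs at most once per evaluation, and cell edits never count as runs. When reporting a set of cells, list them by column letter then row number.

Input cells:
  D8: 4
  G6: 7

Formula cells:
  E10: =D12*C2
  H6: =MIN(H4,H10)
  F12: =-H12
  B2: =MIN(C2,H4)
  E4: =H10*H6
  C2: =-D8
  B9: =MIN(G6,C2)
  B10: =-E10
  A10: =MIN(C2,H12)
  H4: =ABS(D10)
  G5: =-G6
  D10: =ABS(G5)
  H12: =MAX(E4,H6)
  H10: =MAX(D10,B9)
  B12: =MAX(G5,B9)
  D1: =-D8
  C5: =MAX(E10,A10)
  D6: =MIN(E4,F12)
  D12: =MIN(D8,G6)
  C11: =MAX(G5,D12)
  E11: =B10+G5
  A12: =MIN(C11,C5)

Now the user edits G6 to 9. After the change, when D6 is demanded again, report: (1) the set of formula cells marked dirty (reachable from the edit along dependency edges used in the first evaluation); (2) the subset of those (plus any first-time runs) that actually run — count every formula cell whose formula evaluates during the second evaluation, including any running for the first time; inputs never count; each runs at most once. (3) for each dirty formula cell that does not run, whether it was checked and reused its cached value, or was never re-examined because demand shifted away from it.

First demand of the output computes:
  C2 = -(4) = -4
  B9 = MIN(7, -4) = -4
  G5 = -(7) = -7
  D10 = ABS(-7) = 7
  H4 = ABS(7) = 7
  H10 = MAX(7, -4) = 7
  H6 = MIN(7, 7) = 7
  E4 = 7 * 7 = 49
  H12 = MAX(49, 7) = 49
  F12 = -(49) = -49
  D6 = MIN(49, -49) = -49

After the edit, cleaning proceeds:
  B9: a read changed (G6 7->9) — executes, giving -4 — identical to its old value.
  G5: a read changed (G6 7->9) — executes, giving -9.
  D10: a read changed (G5 -7->-9) — executes, giving 9.
  H4: a read changed (D10 7->9) — executes, giving 9.
  H10: a read changed (D10 7->9) — executes, giving 9.
  H6: a read changed (H4 7->9; H10 7->9) — executes, giving 9.
  E4: a read changed (H10 7->9; H6 7->9) — executes, giving 81.
  H12: a read changed (E4 49->81; H6 7->9) — executes, giving 81.
  F12: a read changed (H12 49->81) — executes, giving -81.
  D6: a read changed (E4 49->81; F12 -49->-81) — executes, giving -81.

The edit dirties: B9, D6, D10, E4, F12, G5, H4, H6, H10, H12.
10 formula cells run: B9, D6, D10, E4, F12, G5, H4, H6, H10, H12.
No dirty formula cell escaped a run.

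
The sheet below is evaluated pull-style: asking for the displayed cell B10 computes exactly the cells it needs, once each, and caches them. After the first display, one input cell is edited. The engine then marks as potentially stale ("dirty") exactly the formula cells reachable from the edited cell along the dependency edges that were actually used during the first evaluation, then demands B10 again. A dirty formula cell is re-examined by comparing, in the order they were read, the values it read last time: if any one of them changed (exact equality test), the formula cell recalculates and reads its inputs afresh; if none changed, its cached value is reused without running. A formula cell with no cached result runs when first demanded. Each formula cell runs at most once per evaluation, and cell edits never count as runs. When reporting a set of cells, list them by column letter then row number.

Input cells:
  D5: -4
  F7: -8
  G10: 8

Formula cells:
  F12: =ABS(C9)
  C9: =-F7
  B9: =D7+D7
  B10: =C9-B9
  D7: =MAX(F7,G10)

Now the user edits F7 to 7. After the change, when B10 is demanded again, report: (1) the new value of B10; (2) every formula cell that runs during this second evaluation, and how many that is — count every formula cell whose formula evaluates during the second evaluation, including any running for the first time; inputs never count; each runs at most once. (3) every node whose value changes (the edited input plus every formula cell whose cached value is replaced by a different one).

First demand of the output computes:
  C9 = -(-8) = 8
  D7 = MAX(-8, 8) = 8
  B9 = 8 + 8 = 16
  B10 = 8 - 16 = -8

After the edit, cleaning proceeds:
  C9: a read changed (F7 -8->7) — executes, giving -7.
  D7: a read changed (F7 -8->7) — executes, giving 8 — identical to its old value.
  B9: dirty, but its reads are unchanged (D7 unchanged, D7 unchanged); cached 16 stands.
  B10: a read changed (C9 8->-7) — executes, giving -23.

Note where the cutoff bites: B9 is checked, finds nothing changed, and keeps its cache.

Demanding B10 again yields -23.
3 formula cells run: B10, C9, D7.
The nodes whose values change: B10, C9, F7.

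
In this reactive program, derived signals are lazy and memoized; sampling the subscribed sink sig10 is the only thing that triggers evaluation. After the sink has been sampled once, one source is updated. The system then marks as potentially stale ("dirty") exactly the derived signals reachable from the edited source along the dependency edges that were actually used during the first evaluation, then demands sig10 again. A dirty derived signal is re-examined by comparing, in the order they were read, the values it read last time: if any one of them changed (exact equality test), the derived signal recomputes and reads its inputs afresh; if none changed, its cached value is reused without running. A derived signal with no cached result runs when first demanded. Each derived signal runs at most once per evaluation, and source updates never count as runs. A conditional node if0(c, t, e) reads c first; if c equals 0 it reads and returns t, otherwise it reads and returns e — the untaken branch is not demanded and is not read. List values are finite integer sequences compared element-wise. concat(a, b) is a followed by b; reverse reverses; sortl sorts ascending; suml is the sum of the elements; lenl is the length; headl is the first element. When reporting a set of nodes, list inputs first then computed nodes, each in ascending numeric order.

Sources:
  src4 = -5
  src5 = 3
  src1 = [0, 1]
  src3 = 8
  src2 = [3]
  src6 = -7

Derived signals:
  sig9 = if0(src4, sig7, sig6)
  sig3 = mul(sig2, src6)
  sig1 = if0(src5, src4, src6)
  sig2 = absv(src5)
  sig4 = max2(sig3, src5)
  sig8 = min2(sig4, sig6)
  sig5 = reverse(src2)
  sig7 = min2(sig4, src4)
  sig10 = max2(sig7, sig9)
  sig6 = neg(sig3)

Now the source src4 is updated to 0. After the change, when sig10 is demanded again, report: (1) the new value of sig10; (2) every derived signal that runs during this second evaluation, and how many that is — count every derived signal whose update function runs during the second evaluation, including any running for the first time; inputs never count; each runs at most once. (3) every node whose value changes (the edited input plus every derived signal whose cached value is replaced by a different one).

Demanding sig10 again yields 0.
3 derived signals run: sig7, sig9, sig10.
The nodes whose values change: src4, sig7, sig9, sig10.

First demand of the output computes:
  sig2 = absv(3) = 3
  sig3 = mul(3, -7) = -21
  sig4 = max2(-21, 3) = 3
  sig6 = neg(-21) = 21
  sig7 = min2(3, -5) = -5
  sig9 = if0(src4=-5 -> else branch sig6) = 21
  sig10 = max2(-5, 21) = 21

After the edit, cleaning proceeds:
  sig7: a read changed (src4 -5->0) — executes, giving 0.
  sig9: a read changed (src4 -5->0) — executes, giving 0.
  sig10: a read changed (sig7 -5->0; sig9 21->0) — executes, giving 0.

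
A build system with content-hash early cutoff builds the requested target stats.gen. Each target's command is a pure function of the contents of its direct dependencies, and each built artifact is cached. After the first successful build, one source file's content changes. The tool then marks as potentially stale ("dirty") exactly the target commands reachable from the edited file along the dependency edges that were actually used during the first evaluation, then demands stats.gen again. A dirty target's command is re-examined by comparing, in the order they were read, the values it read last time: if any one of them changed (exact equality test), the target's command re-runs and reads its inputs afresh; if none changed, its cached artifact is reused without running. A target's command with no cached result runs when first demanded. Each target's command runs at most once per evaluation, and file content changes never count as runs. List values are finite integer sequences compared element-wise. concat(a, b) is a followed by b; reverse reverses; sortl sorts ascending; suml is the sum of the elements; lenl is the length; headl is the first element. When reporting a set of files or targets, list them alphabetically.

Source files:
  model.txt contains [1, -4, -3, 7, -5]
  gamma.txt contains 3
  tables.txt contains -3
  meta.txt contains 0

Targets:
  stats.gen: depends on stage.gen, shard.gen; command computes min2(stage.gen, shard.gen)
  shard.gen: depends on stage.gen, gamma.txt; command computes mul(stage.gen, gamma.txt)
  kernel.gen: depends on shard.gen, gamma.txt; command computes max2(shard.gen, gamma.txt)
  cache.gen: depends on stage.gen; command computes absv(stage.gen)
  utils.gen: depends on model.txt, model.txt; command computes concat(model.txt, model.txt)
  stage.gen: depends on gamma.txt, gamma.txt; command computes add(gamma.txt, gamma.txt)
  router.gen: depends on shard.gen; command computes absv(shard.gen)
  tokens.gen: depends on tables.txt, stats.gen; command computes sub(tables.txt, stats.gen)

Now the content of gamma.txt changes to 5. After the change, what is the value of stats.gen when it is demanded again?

New value of stats.gen: 10.

First evaluation (everything demanded from the output):
  stage.gen = add(3, 3) = 6
  shard.gen = mul(6, 3) = 18
  stats.gen = min2(6, 18) = 6

Propagation after the edit:
  stage.gen: runs — gamma.txt 3->5; gamma.txt 3->5; result 10.
  shard.gen: runs — stage.gen 6->10; gamma.txt 3->5; result 50.
  stats.gen: runs — stage.gen 6->10; shard.gen 18->50; result 10.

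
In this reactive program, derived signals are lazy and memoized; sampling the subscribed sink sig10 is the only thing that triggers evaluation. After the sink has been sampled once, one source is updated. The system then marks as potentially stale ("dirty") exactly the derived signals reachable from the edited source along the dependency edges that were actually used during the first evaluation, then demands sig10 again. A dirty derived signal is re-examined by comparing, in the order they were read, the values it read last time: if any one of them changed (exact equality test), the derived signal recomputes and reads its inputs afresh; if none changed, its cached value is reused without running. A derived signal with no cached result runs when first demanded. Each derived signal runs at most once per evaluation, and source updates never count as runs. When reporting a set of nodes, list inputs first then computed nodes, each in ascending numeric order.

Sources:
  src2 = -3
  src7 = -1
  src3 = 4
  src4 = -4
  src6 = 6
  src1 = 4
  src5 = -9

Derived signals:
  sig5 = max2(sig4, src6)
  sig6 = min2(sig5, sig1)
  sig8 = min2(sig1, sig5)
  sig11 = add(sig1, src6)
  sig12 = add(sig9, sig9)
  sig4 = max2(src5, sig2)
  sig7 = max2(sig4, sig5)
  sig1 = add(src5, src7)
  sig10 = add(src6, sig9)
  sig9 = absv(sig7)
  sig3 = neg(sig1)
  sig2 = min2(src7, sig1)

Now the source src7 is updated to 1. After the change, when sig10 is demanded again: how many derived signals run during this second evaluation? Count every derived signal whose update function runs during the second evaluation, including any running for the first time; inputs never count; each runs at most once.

5 derived signals run: sig1, sig2, sig4, sig5, sig7.
Note where the cutoff bites: sig9 is checked, finds nothing changed, and keeps its cache.

First demand of the output computes:
  sig1 = add(-9, -1) = -10
  sig2 = min2(-1, -10) = -10
  sig4 = max2(-9, -10) = -9
  sig5 = max2(-9, 6) = 6
  sig7 = max2(-9, 6) = 6
  sig9 = absv(6) = 6
  sig10 = add(6, 6) = 12

After the edit, cleaning proceeds:
  sig1: a read changed (src7 -1->1) — executes, giving -8.
  sig2: a read changed (src7 -1->1; sig1 -10->-8) — executes, giving -8.
  sig4: a read changed (sig2 -10->-8) — executes, giving -8.
  sig5: a read changed (sig4 -9->-8) — executes, giving 6 — identical to its old value.
  sig7: a read changed (sig4 -9->-8) — executes, giving 6 — identical to its old value.
  sig9: dirty, but its reads are unchanged (sig7 unchanged); cached 6 stands.
  sig10: dirty, but its reads are unchanged (src6 unchanged, sig9 unchanged); cached 12 stands.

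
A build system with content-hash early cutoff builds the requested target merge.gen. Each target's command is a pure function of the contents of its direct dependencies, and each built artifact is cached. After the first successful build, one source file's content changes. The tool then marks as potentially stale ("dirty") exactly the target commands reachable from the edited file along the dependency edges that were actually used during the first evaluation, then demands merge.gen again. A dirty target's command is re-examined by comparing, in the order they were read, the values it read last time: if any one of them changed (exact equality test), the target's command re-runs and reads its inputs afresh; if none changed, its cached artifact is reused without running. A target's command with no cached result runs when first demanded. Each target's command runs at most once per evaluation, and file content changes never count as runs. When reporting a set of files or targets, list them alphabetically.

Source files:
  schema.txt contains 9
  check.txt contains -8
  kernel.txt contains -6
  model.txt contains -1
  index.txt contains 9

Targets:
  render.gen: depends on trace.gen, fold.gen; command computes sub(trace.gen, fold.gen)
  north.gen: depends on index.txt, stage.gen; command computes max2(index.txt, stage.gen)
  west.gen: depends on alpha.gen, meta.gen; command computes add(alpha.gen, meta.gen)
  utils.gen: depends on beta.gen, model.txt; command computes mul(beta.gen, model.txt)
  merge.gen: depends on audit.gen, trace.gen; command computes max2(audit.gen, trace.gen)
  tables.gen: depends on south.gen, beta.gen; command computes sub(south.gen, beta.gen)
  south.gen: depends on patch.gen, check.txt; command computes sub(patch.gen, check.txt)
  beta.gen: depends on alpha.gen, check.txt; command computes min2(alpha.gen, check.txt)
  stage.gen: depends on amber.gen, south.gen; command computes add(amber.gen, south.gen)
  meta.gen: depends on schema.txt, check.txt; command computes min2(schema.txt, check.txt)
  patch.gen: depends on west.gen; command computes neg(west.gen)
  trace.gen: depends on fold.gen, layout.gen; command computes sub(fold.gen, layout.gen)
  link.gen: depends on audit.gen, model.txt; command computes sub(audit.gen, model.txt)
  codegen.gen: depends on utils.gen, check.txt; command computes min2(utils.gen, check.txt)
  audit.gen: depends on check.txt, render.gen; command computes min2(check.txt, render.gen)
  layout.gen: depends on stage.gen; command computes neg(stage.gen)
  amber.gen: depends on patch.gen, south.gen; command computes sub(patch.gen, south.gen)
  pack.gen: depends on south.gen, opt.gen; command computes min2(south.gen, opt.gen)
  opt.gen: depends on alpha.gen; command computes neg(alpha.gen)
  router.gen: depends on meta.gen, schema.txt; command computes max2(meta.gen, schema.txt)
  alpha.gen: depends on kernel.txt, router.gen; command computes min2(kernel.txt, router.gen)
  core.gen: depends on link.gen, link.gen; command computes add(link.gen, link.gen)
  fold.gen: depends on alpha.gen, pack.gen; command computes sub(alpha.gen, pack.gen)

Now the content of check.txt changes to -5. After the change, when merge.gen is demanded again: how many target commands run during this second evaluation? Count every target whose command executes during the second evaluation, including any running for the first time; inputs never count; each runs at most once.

First evaluation (everything demanded from the output):
  meta.gen = min2(9, -8) = -8
  router.gen = max2(-8, 9) = 9
  alpha.gen = min2(-6, 9) = -6
  opt.gen = neg(-6) = 6
  west.gen = add(-6, -8) = -14
  patch.gen = neg(-14) = 14
  south.gen = sub(14, -8) = 22
  amber.gen = sub(14, 22) = -8
  pack.gen = min2(22, 6) = 6
  fold.gen = sub(-6, 6) = -12
  stage.gen = add(-8, 22) = 14
  layout.gen = neg(14) = -14
  trace.gen = sub(-12, -14) = 2
  render.gen = sub(2, -12) = 14
  audit.gen = min2(-8, 14) = -8
  merge.gen = max2(-8, 2) = 2

Propagation after the edit:
  meta.gen: runs — check.txt -8->-5; result -5.
  router.gen: runs — meta.gen -8->-5; result 9 (same value as before).
  alpha.gen: checked — values it read are unchanged (kernel.txt unchanged, router.gen unchanged); reused cached -6 without running.
  opt.gen: checked — values it read are unchanged (alpha.gen unchanged); reused cached 6 without running.
  west.gen: runs — meta.gen -8->-5; result -11.
  patch.gen: runs — west.gen -14->-11; result 11.
  south.gen: runs — patch.gen 14->11; check.txt -8->-5; result 16.
  amber.gen: runs — patch.gen 14->11; south.gen 22->16; result -5.
  pack.gen: runs — south.gen 22->16; result 6 (same value as before).
  fold.gen: checked — values it read are unchanged (alpha.gen unchanged, pack.gen unchanged); reused cached -12 without running.
  stage.gen: runs — amber.gen -8->-5; south.gen 22->16; result 11.
  layout.gen: runs — stage.gen 14->11; result -11.
  trace.gen: runs — layout.gen -14->-11; result -1.
  render.gen: runs — trace.gen 2->-1; result 11.
  audit.gen: runs — check.txt -8->-5; render.gen 14->11; result -5.
  merge.gen: runs — audit.gen -8->-5; trace.gen 2->-1; result -1.

Key observation: the cutoff stops propagation at alpha.gen — its inputs' values are unchanged, so it reuses its cache.

Target commands that run: amber.gen, audit.gen, layout.gen, merge.gen, meta.gen, pack.gen, patch.gen, render.gen, router.gen, south.gen, stage.gen, trace.gen, west.gen — 13 in total.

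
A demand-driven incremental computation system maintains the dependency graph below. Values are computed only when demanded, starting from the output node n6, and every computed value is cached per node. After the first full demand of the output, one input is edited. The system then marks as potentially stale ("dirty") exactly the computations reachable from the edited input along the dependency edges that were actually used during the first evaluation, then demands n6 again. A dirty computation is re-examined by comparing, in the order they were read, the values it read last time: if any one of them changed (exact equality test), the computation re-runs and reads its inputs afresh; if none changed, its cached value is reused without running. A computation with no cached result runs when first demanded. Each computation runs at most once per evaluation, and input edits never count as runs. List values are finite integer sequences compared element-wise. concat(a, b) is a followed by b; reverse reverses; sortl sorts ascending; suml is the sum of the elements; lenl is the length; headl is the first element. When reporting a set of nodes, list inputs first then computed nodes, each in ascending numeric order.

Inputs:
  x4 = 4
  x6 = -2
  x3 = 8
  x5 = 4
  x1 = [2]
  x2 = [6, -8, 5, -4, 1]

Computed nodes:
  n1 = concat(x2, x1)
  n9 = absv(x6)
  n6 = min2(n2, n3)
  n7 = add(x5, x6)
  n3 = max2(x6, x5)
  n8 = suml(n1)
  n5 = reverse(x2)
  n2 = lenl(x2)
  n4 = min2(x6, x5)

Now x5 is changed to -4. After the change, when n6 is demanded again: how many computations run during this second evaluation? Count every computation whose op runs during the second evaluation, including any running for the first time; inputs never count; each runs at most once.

First evaluation (everything demanded from the output):
  n2 = lenl([6, -8, 5, -4, 1]) = 5
  n3 = max2(-2, 4) = 4
  n6 = min2(5, 4) = 4

Propagation after the edit:
  n3: runs — x5 4->-4; result -2.
  n6: runs — n3 4->-2; result -2.

Computations that run: n3, n6 — 2 in total.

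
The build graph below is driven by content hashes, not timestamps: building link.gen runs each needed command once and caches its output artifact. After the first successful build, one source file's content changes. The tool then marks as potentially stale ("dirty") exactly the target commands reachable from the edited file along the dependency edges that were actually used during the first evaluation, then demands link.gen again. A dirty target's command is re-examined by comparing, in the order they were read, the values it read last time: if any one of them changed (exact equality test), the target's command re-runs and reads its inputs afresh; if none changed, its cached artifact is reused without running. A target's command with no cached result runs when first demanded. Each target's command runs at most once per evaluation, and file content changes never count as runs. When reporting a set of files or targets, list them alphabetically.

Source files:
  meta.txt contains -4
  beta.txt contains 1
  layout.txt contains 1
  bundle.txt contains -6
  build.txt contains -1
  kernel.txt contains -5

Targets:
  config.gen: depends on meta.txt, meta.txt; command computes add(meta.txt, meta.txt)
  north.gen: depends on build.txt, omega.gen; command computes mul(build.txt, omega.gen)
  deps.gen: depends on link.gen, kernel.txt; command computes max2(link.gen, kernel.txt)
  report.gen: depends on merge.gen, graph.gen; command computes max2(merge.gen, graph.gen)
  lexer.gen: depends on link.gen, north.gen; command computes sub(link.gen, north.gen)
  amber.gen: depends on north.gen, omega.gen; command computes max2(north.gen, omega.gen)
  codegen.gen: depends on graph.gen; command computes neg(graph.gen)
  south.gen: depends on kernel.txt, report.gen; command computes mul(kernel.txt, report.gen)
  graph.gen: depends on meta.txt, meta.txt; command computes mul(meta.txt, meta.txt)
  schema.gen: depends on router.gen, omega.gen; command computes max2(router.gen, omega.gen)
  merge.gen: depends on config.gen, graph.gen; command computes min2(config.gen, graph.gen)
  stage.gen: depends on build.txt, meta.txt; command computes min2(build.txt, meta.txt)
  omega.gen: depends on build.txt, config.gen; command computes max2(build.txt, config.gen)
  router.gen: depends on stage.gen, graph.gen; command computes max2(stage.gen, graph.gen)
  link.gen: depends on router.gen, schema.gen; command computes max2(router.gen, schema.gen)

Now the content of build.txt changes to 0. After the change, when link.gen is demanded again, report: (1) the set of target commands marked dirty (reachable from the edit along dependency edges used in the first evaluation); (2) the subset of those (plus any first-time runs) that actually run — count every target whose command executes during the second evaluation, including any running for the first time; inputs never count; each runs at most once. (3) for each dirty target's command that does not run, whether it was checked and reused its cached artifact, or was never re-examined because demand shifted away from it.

Dirty set: link.gen, omega.gen, router.gen, schema.gen, stage.gen.
Run set: omega.gen, schema.gen, stage.gen (3 run).
Re-examined without running (cache reused): link.gen, router.gen.
The important point: at router.gen every value read last time is unchanged, so the dirty flag clears without a run.

Initial pass — values computed on the first demand:
  config.gen = add(-4, -4) = -8
  graph.gen = mul(-4, -4) = 16
  omega.gen = max2(-1, -8) = -1
  stage.gen = min2(-1, -4) = -4
  router.gen = max2(-4, 16) = 16
  schema.gen = max2(16, -1) = 16
  link.gen = max2(16, 16) = 16

Second demand — change propagation:
  omega.gen: re-runs because build.txt -1->0; new result 0.
  stage.gen: re-runs because build.txt -1->0; new result -4 (unchanged).
  router.gen: re-examined; everything it read last time is the same (stage.gen unchanged, graph.gen unchanged) — cache 16 kept, no run.
  schema.gen: re-runs because omega.gen -1->0; new result 16 (unchanged).
  link.gen: re-examined; everything it read last time is the same (router.gen unchanged, schema.gen unchanged) — cache 16 kept, no run.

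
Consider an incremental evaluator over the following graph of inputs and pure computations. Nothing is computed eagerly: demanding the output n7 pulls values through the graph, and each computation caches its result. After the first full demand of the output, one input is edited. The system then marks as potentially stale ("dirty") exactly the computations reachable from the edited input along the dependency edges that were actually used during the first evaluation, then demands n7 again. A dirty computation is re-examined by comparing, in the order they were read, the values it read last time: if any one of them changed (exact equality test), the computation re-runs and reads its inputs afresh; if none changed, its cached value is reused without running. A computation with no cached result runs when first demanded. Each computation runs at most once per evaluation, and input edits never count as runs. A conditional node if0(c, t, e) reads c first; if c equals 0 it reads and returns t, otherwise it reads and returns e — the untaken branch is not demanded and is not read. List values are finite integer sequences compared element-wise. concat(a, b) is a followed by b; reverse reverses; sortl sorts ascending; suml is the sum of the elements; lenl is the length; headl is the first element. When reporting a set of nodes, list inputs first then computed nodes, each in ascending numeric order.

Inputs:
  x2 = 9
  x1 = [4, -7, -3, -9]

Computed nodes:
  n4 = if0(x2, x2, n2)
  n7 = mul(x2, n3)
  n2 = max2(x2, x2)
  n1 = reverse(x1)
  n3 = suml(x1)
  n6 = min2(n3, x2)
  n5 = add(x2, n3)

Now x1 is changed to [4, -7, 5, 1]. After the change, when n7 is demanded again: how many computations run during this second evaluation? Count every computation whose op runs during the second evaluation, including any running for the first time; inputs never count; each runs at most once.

Initial pass — values computed on the first demand:
  n3 = suml([4, -7, -3, -9]) = -15
  n7 = mul(9, -15) = -135

Second demand — change propagation:
  n3: re-runs because x1 [4, -7, -3, -9]->[4, -7, 5, 1]; new result 3.
  n7: re-runs because n3 -15->3; new result 27.

Run set: n3, n7 (2 run).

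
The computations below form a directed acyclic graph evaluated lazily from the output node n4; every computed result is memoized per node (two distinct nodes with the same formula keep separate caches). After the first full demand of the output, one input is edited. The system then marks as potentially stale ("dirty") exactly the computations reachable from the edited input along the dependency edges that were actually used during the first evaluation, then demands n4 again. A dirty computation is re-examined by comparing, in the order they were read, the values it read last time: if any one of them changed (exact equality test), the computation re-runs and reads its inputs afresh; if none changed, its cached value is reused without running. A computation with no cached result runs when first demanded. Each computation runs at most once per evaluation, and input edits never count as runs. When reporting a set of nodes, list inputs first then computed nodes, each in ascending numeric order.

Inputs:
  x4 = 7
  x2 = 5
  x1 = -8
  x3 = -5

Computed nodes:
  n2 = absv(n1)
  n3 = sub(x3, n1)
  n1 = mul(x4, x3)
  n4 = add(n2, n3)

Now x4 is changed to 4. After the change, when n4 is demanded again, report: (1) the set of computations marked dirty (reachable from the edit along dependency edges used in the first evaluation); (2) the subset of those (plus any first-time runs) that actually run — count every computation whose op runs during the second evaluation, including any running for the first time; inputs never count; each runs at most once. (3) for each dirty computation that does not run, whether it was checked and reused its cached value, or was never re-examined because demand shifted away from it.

The edit dirties: n1, n2, n3, n4.
4 computations run: n1, n2, n3, n4.
No dirty computation escaped a run.

First demand of the output computes:
  n1 = mul(7, -5) = -35
  n2 = absv(-35) = 35
  n3 = sub(-5, -35) = 30
  n4 = add(35, 30) = 65

After the edit, cleaning proceeds:
  n1: a read changed (x4 7->4) — executes, giving -20.
  n2: a read changed (n1 -35->-20) — executes, giving 20.
  n3: a read changed (n1 -35->-20) — executes, giving 15.
  n4: a read changed (n2 35->20; n3 30->15) — executes, giving 35.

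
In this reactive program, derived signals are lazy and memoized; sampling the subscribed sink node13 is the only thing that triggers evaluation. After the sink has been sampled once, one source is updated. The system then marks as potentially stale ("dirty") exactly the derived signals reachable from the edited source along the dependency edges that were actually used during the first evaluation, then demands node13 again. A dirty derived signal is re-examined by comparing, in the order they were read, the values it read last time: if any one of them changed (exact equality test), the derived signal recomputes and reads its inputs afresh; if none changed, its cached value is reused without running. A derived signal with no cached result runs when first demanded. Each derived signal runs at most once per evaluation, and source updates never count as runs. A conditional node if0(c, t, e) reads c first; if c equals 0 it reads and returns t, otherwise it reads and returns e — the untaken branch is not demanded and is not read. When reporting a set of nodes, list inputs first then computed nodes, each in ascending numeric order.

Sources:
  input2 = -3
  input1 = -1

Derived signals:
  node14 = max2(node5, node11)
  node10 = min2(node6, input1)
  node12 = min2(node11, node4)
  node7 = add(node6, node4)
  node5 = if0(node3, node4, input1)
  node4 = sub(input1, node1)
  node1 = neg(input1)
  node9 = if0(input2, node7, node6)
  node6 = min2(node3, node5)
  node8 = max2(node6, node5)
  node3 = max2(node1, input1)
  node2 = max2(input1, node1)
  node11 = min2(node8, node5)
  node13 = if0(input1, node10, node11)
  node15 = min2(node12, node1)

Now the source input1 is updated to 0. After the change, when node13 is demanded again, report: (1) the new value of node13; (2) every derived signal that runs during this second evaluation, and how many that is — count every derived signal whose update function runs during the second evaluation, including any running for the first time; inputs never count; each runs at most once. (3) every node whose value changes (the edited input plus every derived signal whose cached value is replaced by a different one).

Demanding node13 again yields 0.
7 derived signals run: node1, node3, node4, node5, node6, node10, node13.
The nodes whose values change: input1, node1, node3, node5, node6, node13.
Note the branch switch — demand abandons node8, node11, which are never re-examined.

First demand of the output computes:
  node1 = neg(-1) = 1
  node3 = max2(1, -1) = 1
  node5 = if0(node3=1 -> else branch input1) = -1
  node6 = min2(1, -1) = -1
  node8 = max2(-1, -1) = -1
  node11 = min2(-1, -1) = -1
  node13 = if0(input1=-1 -> else branch node11) = -1

After the edit, cleaning proceeds:
  node1: a read changed (input1 -1->0) — executes, giving 0.
  node3: a read changed (node1 1->0; input1 -1->0) — executes, giving 0.
  node4: had never run; runs now, result 0.
  node5: a read changed (node3 1->0; input1 -1->0) — executes, giving 0.
  node6: a read changed (node3 1->0; node5 -1->0) — executes, giving 0.
  node8: stays stale; no demand reaches it after the flip.
  node10: had never run; runs now, result 0.
  node11: stays stale; no demand reaches it after the flip.
  node13: a read changed (input1 -1->0) — executes, giving 0.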